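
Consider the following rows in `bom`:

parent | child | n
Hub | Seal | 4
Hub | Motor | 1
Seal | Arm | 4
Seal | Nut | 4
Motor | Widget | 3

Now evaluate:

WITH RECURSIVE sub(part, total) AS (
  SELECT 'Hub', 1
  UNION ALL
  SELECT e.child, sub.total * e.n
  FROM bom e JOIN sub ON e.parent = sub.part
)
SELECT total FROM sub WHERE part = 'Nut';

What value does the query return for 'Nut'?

Base: (Hub, total=1).
Iteration 1: components of {Hub} -> Motor = 1*1 = 1, Seal = 1*4 = 4.
Iteration 2: components of {Motor,Seal} -> Arm = 4*4 = 16, Nut = 4*4 = 16, Widget = 1*3 = 3.
Iteration 3: no further components; recursion stops.

16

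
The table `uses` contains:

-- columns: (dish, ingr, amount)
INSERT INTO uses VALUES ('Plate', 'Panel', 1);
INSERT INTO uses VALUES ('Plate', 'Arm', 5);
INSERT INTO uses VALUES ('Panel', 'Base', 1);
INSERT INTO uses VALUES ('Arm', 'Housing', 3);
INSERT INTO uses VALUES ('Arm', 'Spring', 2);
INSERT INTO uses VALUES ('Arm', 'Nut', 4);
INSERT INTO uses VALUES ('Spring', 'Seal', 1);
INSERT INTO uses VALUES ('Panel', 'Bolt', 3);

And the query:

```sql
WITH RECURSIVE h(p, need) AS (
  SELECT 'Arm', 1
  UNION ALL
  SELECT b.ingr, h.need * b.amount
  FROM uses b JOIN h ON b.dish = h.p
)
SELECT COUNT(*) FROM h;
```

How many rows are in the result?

5

Base: (Arm, need=1).
Iteration 1: components of {Arm} -> Housing = 1*3 = 3, Nut = 1*4 = 4, Spring = 1*2 = 2.
Iteration 2: components of {Housing,Nut,Spring} -> Seal = 2*1 = 2.
Iteration 3: no further components; recursion stops.
Total rows emitted: 5.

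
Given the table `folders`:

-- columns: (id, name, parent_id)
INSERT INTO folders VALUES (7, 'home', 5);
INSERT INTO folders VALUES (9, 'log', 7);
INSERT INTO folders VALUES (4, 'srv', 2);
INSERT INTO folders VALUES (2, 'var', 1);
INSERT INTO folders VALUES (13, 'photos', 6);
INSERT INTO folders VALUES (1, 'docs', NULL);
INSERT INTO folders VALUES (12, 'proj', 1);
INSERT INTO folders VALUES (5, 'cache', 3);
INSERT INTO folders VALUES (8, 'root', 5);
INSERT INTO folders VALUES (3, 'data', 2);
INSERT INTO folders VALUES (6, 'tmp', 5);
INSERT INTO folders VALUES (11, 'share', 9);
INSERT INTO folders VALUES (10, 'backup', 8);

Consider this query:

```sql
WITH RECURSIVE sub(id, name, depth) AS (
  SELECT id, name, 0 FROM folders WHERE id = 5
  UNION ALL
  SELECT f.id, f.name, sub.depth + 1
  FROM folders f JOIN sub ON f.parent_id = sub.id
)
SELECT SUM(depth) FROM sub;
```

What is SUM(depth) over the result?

Base: id=5 (cache) at depth 0.
Iteration 1: rows with parent_id in {5} -> tmp (id 6, depth 1), home (id 7, depth 1), root (id 8, depth 1).
Iteration 2: rows with parent_id in {6,7,8} -> log (id 9, depth 2), backup (id 10, depth 2), photos (id 13, depth 2).
Iteration 3: rows with parent_id in {9,10,13} -> share (id 11, depth 3).
Iteration 4: no rows with parent_id in {11}; recursion stops.
SUM(depth) = 0 + 1 + 1 + 1 + 2 + 2 + 2 + 3 = 12.

12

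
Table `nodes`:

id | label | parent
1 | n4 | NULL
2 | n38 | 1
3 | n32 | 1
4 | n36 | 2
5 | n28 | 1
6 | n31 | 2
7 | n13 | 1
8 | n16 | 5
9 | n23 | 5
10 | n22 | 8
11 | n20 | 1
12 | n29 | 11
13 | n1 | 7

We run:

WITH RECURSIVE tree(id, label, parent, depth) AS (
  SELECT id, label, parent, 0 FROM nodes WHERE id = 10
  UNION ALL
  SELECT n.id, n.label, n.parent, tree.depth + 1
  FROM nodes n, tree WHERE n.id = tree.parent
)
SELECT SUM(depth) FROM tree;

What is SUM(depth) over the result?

Base: id=10 (n22), parent=8, depth 0.
Iteration 1: join on id=8 -> n16 (id 8, parent=5, depth 1).
Iteration 2: join on id=5 -> n28 (id 5, parent=1, depth 2).
Iteration 3: join on id=1 -> n4 (id 1, parent=NULL, depth 3).
Iteration 4: parent is NULL; no match; recursion stops.
SUM(depth) = 0 + 1 + 2 + 3 = 6.

6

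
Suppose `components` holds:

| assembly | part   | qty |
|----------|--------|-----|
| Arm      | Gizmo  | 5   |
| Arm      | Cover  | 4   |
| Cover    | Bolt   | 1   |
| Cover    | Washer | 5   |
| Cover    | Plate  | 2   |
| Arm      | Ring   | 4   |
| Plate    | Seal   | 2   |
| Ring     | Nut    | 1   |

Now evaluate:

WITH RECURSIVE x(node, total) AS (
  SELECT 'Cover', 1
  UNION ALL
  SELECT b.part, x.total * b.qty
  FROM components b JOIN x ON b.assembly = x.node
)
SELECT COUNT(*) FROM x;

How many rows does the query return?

Base: (Cover, total=1).
Iteration 1: components of {Cover} -> Bolt = 1*1 = 1, Plate = 1*2 = 2, Washer = 1*5 = 5.
Iteration 2: components of {Bolt,Plate,Washer} -> Seal = 2*2 = 4.
Iteration 3: no further components; recursion stops.
Total rows emitted: 5.

5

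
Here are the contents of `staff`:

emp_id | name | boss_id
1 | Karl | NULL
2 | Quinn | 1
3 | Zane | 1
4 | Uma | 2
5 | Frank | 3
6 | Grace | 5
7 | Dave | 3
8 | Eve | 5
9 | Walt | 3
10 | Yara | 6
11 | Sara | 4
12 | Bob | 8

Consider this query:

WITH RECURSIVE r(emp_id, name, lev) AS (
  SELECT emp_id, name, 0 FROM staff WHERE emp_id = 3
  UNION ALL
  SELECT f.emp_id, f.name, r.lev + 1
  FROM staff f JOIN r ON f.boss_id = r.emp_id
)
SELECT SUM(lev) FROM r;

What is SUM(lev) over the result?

13

Base: emp_id=3 (Zane) at lev 0.
Iteration 1: rows with boss_id in {3} -> Frank (id 5, lev 1), Dave (id 7, lev 1), Walt (id 9, lev 1).
Iteration 2: rows with boss_id in {5,7,9} -> Grace (id 6, lev 2), Eve (id 8, lev 2).
Iteration 3: rows with boss_id in {6,8} -> Yara (id 10, lev 3), Bob (id 12, lev 3).
Iteration 4: no rows with boss_id in {10,12}; recursion stops.
SUM(lev) = 0 + 1 + 1 + 1 + 2 + 2 + 3 + 3 = 13.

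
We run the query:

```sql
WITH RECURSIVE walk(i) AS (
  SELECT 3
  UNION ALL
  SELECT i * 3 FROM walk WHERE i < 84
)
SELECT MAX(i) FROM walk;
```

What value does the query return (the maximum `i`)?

243

Base: i=3.
Iteration 1: 3 < 84 holds -> i = 3 * 3 = 9.
Iteration 2: 9 < 84 holds -> i = 9 * 3 = 27.
Iteration 3: 27 < 84 holds -> i = 27 * 3 = 81.
Iteration 4: 81 < 84 holds -> i = 81 * 3 = 243.
Iteration 5: 243 < 84 fails; recursion stops.
i values: 3, 9, 27, 81, 243; the maximum is 243.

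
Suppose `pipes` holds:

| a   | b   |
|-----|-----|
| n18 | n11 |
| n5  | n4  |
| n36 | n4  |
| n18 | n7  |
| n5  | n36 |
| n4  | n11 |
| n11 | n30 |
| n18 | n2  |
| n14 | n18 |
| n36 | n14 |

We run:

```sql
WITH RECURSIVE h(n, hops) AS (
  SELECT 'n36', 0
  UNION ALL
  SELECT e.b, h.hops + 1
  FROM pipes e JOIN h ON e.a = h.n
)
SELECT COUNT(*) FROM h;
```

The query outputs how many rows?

10

Base: (n36, hops=0).
Iteration 1: edges from {n36} -> (n14, hops=1), (n4, hops=1).
Iteration 2: edges from {n14,n4} -> (n11, hops=2), (n18, hops=2).
Iteration 3: edges from {n11,n18} -> (n11, hops=3), (n2, hops=3), (n30, hops=3), (n7, hops=3).
Iteration 4: edges from {n11,n2,n30,n7} -> (n30, hops=4).
Iteration 5: no outgoing edges from {n30}; recursion stops.
Total rows emitted: 10.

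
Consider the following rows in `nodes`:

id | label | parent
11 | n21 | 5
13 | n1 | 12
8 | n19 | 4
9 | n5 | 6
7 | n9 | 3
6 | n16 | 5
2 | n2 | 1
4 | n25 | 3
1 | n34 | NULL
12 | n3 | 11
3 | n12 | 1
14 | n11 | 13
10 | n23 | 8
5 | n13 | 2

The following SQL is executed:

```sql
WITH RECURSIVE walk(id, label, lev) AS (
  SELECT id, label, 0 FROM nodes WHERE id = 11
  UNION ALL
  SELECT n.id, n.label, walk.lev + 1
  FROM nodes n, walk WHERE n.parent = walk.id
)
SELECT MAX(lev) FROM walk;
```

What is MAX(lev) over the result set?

3

Base: id=11 (n21) at lev 0.
Iteration 1: rows with parent in {11} -> n3 (id 12, lev 1).
Iteration 2: rows with parent in {12} -> n1 (id 13, lev 2).
Iteration 3: rows with parent in {13} -> n11 (id 14, lev 3).
Iteration 4: no rows with parent in {14}; recursion stops.
lev values: 0, 1, 2, 3; the maximum is 3.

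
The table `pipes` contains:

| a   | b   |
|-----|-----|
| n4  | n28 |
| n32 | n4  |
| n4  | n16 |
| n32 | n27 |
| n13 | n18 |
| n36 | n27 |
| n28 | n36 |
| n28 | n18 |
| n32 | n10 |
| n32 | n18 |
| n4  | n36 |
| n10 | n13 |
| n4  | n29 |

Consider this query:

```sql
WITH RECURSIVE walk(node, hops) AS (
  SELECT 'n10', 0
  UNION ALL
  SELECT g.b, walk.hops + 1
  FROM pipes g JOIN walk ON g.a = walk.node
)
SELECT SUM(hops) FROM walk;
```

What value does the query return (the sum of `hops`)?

3

Base: (n10, hops=0).
Iteration 1: edges from {n10} -> (n13, hops=1).
Iteration 2: edges from {n13} -> (n18, hops=2).
Iteration 3: no outgoing edges from {n18}; recursion stops.
SUM(hops) = 0 + 1 + 2 = 3.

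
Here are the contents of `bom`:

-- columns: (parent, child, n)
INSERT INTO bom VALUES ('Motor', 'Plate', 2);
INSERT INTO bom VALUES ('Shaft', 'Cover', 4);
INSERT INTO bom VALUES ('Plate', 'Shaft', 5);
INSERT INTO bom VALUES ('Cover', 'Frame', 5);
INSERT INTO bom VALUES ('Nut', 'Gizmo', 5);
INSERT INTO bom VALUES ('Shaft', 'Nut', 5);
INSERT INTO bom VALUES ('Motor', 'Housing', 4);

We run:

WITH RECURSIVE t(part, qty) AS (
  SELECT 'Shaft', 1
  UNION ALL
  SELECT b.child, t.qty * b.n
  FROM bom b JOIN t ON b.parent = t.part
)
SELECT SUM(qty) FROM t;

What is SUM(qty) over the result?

Base: (Shaft, qty=1).
Iteration 1: components of {Shaft} -> Cover = 1*4 = 4, Nut = 1*5 = 5.
Iteration 2: components of {Cover,Nut} -> Frame = 4*5 = 20, Gizmo = 5*5 = 25.
Iteration 3: no further components; recursion stops.
SUM(qty) = 1 + 4 + 5 + 20 + 25 = 55.

55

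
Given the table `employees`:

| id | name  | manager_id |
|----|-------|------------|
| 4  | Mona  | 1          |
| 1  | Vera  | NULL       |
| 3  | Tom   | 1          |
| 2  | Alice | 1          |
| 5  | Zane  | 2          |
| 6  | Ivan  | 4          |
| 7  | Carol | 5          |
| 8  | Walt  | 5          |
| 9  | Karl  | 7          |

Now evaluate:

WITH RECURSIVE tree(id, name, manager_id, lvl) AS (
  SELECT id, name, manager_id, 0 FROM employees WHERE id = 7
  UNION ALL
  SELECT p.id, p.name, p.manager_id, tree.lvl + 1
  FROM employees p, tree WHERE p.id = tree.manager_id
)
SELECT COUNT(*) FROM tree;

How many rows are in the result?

4

Base: id=7 (Carol), manager_id=5, lvl 0.
Iteration 1: join on id=5 -> Zane (id 5, manager_id=2, lvl 1).
Iteration 2: join on id=2 -> Alice (id 2, manager_id=1, lvl 2).
Iteration 3: join on id=1 -> Vera (id 1, manager_id=NULL, lvl 3).
Iteration 4: manager_id is NULL; no match; recursion stops.
Total rows emitted: 4.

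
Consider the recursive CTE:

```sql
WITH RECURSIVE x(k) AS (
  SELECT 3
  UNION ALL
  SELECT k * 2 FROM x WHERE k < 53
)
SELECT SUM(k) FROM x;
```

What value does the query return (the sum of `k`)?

Base: k=3.
Iteration 1: 3 < 53 holds -> k = 3 * 2 = 6.
Iteration 2: 6 < 53 holds -> k = 6 * 2 = 12.
Iteration 3: 12 < 53 holds -> k = 12 * 2 = 24.
Iteration 4: 24 < 53 holds -> k = 24 * 2 = 48.
Iteration 5: 48 < 53 holds -> k = 48 * 2 = 96.
Iteration 6: 96 < 53 fails; recursion stops.
SUM(k) = 3 + 6 + 12 + 24 + 48 + 96 = 189.

189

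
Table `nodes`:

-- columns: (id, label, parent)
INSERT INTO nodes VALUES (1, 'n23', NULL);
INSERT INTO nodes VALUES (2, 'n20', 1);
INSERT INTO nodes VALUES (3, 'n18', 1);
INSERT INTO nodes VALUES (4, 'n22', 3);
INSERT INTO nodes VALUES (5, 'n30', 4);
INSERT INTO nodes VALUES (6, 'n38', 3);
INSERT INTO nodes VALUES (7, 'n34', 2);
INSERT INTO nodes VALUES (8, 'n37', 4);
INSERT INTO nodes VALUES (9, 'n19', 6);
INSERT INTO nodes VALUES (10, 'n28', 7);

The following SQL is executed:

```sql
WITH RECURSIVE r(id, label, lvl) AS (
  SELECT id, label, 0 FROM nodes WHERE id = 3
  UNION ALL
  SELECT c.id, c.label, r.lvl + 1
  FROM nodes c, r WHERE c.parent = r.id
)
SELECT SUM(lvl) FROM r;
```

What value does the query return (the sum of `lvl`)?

8

Base: id=3 (n18) at lvl 0.
Iteration 1: rows with parent in {3} -> n22 (id 4, lvl 1), n38 (id 6, lvl 1).
Iteration 2: rows with parent in {4,6} -> n30 (id 5, lvl 2), n37 (id 8, lvl 2), n19 (id 9, lvl 2).
Iteration 3: no rows with parent in {5,8,9}; recursion stops.
SUM(lvl) = 0 + 1 + 1 + 2 + 2 + 2 = 8.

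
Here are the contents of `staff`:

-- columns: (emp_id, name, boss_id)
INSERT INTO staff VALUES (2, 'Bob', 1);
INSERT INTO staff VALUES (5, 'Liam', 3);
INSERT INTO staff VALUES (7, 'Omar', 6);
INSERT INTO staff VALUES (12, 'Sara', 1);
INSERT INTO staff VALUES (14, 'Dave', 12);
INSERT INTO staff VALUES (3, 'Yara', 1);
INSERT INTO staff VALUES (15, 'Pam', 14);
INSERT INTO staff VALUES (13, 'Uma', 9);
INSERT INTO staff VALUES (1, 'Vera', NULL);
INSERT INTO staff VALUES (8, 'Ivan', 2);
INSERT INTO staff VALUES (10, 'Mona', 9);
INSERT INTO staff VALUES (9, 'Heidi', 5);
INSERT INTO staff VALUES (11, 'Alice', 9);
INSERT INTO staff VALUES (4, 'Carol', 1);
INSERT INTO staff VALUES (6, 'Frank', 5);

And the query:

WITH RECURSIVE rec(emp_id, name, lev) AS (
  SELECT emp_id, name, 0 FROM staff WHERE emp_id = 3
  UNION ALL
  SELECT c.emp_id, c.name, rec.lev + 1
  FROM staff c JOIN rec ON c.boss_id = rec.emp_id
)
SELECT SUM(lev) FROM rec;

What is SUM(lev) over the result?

17

Base: emp_id=3 (Yara) at lev 0.
Iteration 1: rows with boss_id in {3} -> Liam (id 5, lev 1).
Iteration 2: rows with boss_id in {5} -> Frank (id 6, lev 2), Heidi (id 9, lev 2).
Iteration 3: rows with boss_id in {6,9} -> Omar (id 7, lev 3), Mona (id 10, lev 3), Alice (id 11, lev 3), Uma (id 13, lev 3).
Iteration 4: no rows with boss_id in {7,10,11,13}; recursion stops.
SUM(lev) = 0 + 1 + 2 + 2 + 3 + 3 + 3 + 3 = 17.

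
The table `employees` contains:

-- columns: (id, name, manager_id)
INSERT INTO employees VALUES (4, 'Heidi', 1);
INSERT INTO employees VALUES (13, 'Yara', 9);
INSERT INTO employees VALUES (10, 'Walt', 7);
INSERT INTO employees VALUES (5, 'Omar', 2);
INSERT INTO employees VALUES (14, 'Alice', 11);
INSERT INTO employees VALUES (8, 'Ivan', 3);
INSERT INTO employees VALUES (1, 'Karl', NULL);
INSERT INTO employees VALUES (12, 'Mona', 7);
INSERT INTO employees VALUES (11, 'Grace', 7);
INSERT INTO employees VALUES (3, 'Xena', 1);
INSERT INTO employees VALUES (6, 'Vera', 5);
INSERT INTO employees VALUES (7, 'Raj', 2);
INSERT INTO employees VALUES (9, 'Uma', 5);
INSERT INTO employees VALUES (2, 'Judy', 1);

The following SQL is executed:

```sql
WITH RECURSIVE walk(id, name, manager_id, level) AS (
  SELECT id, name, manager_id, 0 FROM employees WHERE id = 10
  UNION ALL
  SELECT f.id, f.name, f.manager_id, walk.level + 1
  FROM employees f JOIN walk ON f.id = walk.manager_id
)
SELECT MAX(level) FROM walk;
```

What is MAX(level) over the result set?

3

Base: id=10 (Walt), manager_id=7, level 0.
Iteration 1: join on id=7 -> Raj (id 7, manager_id=2, level 1).
Iteration 2: join on id=2 -> Judy (id 2, manager_id=1, level 2).
Iteration 3: join on id=1 -> Karl (id 1, manager_id=NULL, level 3).
Iteration 4: manager_id is NULL; no match; recursion stops.
level values: 0, 1, 2, 3; the maximum is 3.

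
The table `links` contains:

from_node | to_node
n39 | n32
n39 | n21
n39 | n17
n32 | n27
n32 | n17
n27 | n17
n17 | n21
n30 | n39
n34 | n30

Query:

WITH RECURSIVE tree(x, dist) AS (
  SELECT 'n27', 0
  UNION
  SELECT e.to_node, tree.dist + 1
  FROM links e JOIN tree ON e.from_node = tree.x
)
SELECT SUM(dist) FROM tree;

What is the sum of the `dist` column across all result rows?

Base: (n27, dist=0).
Iteration 1: edges from {n27} -> (n17, dist=1).
Iteration 2: edges from {n17} -> (n21, dist=2).
Iteration 3: no outgoing edges from {n21}; recursion stops.
SUM(dist) = 0 + 1 + 2 = 3.

3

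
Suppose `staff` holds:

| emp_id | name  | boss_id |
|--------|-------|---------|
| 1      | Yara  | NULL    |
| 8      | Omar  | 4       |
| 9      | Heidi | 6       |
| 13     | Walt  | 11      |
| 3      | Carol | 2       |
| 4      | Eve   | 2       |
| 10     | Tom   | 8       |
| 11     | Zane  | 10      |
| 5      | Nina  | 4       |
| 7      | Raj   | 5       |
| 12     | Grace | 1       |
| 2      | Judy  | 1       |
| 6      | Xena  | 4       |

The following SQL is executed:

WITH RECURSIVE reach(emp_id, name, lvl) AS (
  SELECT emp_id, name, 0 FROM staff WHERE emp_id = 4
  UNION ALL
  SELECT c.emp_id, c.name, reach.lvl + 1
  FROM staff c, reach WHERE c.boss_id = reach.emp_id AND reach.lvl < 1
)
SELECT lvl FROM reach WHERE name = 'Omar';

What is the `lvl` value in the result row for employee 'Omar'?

1

Base: emp_id=4 (Eve) at lvl 0.
Iteration 1: rows with boss_id in {4} -> Nina (id 5, lvl 1), Xena (id 6, lvl 1), Omar (id 8, lvl 1).
Iteration 2: lvl < 1 fails for all current rows; recursion stops.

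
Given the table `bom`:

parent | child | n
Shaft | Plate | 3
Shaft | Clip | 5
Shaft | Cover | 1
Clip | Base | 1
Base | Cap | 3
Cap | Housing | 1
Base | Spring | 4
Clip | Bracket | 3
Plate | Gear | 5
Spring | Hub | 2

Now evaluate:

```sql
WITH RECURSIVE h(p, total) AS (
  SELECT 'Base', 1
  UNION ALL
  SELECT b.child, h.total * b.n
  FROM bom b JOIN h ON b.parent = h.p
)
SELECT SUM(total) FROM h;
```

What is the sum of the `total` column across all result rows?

Base: (Base, total=1).
Iteration 1: components of {Base} -> Cap = 1*3 = 3, Spring = 1*4 = 4.
Iteration 2: components of {Cap,Spring} -> Housing = 3*1 = 3, Hub = 4*2 = 8.
Iteration 3: no further components; recursion stops.
SUM(total) = 1 + 3 + 4 + 3 + 8 = 19.

19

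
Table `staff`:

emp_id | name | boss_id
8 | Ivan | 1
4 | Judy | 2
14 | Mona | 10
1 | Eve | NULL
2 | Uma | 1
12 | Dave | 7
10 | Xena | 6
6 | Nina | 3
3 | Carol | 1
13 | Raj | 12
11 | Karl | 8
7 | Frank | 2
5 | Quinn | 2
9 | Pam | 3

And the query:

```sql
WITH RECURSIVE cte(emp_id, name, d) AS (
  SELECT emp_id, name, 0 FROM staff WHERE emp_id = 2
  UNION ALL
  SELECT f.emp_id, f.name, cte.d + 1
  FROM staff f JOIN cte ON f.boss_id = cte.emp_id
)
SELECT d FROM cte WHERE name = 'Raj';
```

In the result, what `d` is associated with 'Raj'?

3

Base: emp_id=2 (Uma) at d 0.
Iteration 1: rows with boss_id in {2} -> Judy (id 4, d 1), Quinn (id 5, d 1), Frank (id 7, d 1).
Iteration 2: rows with boss_id in {4,5,7} -> Dave (id 12, d 2).
Iteration 3: rows with boss_id in {12} -> Raj (id 13, d 3).
Iteration 4: no rows with boss_id in {13}; recursion stops.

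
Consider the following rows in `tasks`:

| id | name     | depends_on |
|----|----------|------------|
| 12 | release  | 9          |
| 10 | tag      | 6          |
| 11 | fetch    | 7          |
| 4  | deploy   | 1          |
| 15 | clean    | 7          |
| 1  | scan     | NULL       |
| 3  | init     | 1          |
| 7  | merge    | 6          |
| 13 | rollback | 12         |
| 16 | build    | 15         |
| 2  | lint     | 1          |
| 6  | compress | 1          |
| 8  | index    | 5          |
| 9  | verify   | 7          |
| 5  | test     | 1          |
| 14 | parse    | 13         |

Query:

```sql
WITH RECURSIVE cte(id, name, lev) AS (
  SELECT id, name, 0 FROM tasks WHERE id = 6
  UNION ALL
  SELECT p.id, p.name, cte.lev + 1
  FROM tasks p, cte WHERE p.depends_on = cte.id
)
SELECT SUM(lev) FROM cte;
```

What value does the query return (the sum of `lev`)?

Base: id=6 (compress) at lev 0.
Iteration 1: rows with depends_on in {6} -> merge (id 7, lev 1), tag (id 10, lev 1).
Iteration 2: rows with depends_on in {7,10} -> verify (id 9, lev 2), fetch (id 11, lev 2), clean (id 15, lev 2).
Iteration 3: rows with depends_on in {9,11,15} -> release (id 12, lev 3), build (id 16, lev 3).
Iteration 4: rows with depends_on in {12,16} -> rollback (id 13, lev 4).
Iteration 5: rows with depends_on in {13} -> parse (id 14, lev 5).
Iteration 6: no rows with depends_on in {14}; recursion stops.
SUM(lev) = 0 + 1 + 1 + 2 + 2 + 2 + 3 + 3 + 4 + 5 = 23.

23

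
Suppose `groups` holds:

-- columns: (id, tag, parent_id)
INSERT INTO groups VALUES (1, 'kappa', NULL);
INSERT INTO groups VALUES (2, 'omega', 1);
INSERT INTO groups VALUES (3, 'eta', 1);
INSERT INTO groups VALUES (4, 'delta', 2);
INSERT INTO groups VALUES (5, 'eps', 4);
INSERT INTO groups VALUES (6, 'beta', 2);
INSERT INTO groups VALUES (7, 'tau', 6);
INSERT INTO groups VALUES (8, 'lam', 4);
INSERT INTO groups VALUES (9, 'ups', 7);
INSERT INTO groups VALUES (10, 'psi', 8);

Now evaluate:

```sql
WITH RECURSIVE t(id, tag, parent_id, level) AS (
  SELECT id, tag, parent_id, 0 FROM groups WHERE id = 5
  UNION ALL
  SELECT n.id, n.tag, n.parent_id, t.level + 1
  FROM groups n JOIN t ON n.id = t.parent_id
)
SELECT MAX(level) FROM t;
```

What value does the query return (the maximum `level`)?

3

Base: id=5 (eps), parent_id=4, level 0.
Iteration 1: join on id=4 -> delta (id 4, parent_id=2, level 1).
Iteration 2: join on id=2 -> omega (id 2, parent_id=1, level 2).
Iteration 3: join on id=1 -> kappa (id 1, parent_id=NULL, level 3).
Iteration 4: parent_id is NULL; no match; recursion stops.
level values: 0, 1, 2, 3; the maximum is 3.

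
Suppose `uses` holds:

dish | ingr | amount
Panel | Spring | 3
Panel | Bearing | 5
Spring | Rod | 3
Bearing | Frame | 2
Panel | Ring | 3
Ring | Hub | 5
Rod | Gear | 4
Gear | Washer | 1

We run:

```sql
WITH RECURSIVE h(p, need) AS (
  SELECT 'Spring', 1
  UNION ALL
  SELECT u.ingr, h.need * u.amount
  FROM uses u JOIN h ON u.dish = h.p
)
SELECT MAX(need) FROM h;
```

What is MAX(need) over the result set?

Base: (Spring, need=1).
Iteration 1: components of {Spring} -> Rod = 1*3 = 3.
Iteration 2: components of {Rod} -> Gear = 3*4 = 12.
Iteration 3: components of {Gear} -> Washer = 12*1 = 12.
Iteration 4: no further components; recursion stops.
need values: 1, 3, 12, 12; the maximum is 12.

12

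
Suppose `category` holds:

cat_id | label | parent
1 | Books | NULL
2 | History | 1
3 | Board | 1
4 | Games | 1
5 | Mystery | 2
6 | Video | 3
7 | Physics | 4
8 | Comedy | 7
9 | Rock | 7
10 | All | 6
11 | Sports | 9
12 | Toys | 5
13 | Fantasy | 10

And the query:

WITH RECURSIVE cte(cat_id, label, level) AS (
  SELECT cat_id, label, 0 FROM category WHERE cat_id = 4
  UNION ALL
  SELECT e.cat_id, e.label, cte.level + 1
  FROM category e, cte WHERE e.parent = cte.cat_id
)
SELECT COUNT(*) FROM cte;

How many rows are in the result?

5

Base: cat_id=4 (Games) at level 0.
Iteration 1: rows with parent in {4} -> Physics (id 7, level 1).
Iteration 2: rows with parent in {7} -> Comedy (id 8, level 2), Rock (id 9, level 2).
Iteration 3: rows with parent in {8,9} -> Sports (id 11, level 3).
Iteration 4: no rows with parent in {11}; recursion stops.
Total rows emitted: 5.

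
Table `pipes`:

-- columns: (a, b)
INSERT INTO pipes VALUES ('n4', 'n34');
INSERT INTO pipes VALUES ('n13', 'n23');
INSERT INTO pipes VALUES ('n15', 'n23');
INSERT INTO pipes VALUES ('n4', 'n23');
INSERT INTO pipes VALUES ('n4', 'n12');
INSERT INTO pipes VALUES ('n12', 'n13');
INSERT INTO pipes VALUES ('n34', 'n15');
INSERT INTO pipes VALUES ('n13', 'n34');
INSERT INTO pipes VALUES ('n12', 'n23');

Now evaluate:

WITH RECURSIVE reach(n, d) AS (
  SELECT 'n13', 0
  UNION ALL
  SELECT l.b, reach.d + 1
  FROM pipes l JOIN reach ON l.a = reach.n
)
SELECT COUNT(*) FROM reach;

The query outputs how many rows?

Base: (n13, d=0).
Iteration 1: edges from {n13} -> (n23, d=1), (n34, d=1).
Iteration 2: edges from {n23,n34} -> (n15, d=2).
Iteration 3: edges from {n15} -> (n23, d=3).
Iteration 4: no outgoing edges from {n23}; recursion stops.
Total rows emitted: 5.

5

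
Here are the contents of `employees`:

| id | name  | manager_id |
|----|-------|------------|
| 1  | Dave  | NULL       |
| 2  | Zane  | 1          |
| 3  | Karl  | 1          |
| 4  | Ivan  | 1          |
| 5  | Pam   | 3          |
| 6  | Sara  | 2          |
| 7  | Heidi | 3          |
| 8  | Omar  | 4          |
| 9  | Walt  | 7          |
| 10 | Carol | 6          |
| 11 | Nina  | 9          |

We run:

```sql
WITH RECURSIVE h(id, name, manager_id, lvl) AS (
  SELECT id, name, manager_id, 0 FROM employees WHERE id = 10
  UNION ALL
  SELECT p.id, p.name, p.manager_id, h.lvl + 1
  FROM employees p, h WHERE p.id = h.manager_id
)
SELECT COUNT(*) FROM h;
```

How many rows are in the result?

4

Base: id=10 (Carol), manager_id=6, lvl 0.
Iteration 1: join on id=6 -> Sara (id 6, manager_id=2, lvl 1).
Iteration 2: join on id=2 -> Zane (id 2, manager_id=1, lvl 2).
Iteration 3: join on id=1 -> Dave (id 1, manager_id=NULL, lvl 3).
Iteration 4: manager_id is NULL; no match; recursion stops.
Total rows emitted: 4.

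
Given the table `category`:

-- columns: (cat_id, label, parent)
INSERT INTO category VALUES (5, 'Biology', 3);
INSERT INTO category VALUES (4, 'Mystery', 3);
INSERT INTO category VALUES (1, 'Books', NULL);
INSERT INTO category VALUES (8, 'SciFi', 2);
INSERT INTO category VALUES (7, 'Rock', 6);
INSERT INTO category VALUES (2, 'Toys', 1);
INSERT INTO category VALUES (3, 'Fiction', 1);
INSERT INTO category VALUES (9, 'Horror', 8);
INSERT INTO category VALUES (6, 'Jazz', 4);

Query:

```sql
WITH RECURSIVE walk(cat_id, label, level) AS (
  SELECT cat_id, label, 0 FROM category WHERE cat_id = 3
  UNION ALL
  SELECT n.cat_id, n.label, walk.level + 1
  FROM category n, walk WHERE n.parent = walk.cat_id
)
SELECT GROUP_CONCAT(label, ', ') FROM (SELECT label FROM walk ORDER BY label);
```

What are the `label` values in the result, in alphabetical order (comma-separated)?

Base: cat_id=3 (Fiction) at level 0.
Iteration 1: rows with parent in {3} -> Mystery (id 4, level 1), Biology (id 5, level 1).
Iteration 2: rows with parent in {4,5} -> Jazz (id 6, level 2).
Iteration 3: rows with parent in {6} -> Rock (id 7, level 3).
Iteration 4: no rows with parent in {7}; recursion stops.

Biology, Fiction, Jazz, Mystery, Rock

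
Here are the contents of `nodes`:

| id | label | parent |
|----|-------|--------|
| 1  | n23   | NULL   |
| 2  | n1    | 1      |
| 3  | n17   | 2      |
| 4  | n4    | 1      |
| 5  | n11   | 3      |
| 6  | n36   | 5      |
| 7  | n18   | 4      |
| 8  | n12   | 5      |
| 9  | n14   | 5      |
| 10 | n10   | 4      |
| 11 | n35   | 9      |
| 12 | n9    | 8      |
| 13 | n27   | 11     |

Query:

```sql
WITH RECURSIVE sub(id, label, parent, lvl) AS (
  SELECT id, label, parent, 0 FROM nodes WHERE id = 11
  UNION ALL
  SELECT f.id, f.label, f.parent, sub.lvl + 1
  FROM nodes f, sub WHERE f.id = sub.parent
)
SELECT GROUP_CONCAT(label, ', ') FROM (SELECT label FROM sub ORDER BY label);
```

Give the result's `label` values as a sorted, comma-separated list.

Base: id=11 (n35), parent=9, lvl 0.
Iteration 1: join on id=9 -> n14 (id 9, parent=5, lvl 1).
Iteration 2: join on id=5 -> n11 (id 5, parent=3, lvl 2).
Iteration 3: join on id=3 -> n17 (id 3, parent=2, lvl 3).
Iteration 4: join on id=2 -> n1 (id 2, parent=1, lvl 4).
Iteration 5: join on id=1 -> n23 (id 1, parent=NULL, lvl 5).
Iteration 6: parent is NULL; no match; recursion stops.

n1, n11, n14, n17, n23, n35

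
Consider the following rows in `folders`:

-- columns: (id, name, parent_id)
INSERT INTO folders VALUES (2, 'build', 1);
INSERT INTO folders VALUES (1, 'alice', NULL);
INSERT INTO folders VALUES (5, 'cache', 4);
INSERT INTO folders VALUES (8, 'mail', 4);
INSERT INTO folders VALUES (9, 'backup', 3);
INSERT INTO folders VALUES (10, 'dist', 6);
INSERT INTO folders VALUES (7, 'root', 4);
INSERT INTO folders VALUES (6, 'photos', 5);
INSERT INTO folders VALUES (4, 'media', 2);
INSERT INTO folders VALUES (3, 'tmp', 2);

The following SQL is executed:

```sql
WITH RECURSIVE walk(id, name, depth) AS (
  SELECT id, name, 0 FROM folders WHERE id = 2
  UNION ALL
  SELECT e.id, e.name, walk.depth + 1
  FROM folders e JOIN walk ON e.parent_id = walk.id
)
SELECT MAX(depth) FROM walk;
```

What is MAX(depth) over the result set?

4

Base: id=2 (build) at depth 0.
Iteration 1: rows with parent_id in {2} -> tmp (id 3, depth 1), media (id 4, depth 1).
Iteration 2: rows with parent_id in {3,4} -> cache (id 5, depth 2), root (id 7, depth 2), mail (id 8, depth 2), backup (id 9, depth 2).
Iteration 3: rows with parent_id in {5,7,8,9} -> photos (id 6, depth 3).
Iteration 4: rows with parent_id in {6} -> dist (id 10, depth 4).
Iteration 5: no rows with parent_id in {10}; recursion stops.
depth values: 0, 1, 1, 2, 2, 2, 2, 3, 4; the maximum is 4.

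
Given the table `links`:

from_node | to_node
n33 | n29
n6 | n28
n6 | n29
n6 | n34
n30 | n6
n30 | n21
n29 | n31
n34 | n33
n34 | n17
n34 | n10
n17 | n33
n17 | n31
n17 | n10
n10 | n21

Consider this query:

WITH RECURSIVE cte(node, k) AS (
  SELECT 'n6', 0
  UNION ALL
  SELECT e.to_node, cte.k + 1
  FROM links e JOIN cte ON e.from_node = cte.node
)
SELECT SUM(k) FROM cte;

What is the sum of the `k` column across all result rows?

Base: (n6, k=0).
Iteration 1: edges from {n6} -> (n28, k=1), (n29, k=1), (n34, k=1).
Iteration 2: edges from {n28,n29,n34} -> (n10, k=2), (n17, k=2), (n31, k=2), (n33, k=2).
Iteration 3: edges from {n10,n17,n31,n33} -> (n10, k=3), (n21, k=3), (n29, k=3), (n31, k=3), (n33, k=3).
Iteration 4: edges from {n10,n21,n29,n31,n33} -> (n21, k=4), (n29, k=4), (n31, k=4).
Iteration 5: edges from {n21,n29,n31} -> (n31, k=5).
Iteration 6: no outgoing edges from {n31}; recursion stops.
SUM(k) = 0 + 1 + 1 + 1 + 2 + 2 + 2 + 2 + 3 + 3 + 3 + 3 + 3 + 4 + ... (17 terms) = 43.

43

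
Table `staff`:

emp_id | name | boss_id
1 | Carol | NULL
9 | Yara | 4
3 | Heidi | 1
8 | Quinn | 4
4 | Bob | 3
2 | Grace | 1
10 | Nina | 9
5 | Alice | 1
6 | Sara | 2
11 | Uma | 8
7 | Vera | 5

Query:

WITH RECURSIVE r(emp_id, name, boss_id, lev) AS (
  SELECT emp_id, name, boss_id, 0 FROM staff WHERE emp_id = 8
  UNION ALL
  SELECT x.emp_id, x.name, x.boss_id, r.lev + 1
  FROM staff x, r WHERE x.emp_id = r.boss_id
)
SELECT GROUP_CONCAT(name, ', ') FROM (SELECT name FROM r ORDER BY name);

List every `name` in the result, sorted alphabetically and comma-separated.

Bob, Carol, Heidi, Quinn

Base: emp_id=8 (Quinn), boss_id=4, lev 0.
Iteration 1: join on emp_id=4 -> Bob (id 4, boss_id=3, lev 1).
Iteration 2: join on emp_id=3 -> Heidi (id 3, boss_id=1, lev 2).
Iteration 3: join on emp_id=1 -> Carol (id 1, boss_id=NULL, lev 3).
Iteration 4: boss_id is NULL; no match; recursion stops.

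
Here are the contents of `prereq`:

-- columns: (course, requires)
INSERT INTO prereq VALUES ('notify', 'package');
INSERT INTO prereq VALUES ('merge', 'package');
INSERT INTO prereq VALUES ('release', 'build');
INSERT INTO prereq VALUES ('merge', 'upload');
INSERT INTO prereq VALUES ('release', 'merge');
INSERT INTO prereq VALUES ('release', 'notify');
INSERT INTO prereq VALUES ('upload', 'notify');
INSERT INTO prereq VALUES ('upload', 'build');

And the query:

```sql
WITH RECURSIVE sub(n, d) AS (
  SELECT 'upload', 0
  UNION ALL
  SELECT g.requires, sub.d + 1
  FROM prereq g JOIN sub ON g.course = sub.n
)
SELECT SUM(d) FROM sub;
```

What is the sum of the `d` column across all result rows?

4

Base: (upload, d=0).
Iteration 1: edges from {upload} -> (build, d=1), (notify, d=1).
Iteration 2: edges from {build,notify} -> (package, d=2).
Iteration 3: no outgoing edges from {package}; recursion stops.
SUM(d) = 0 + 1 + 1 + 2 = 4.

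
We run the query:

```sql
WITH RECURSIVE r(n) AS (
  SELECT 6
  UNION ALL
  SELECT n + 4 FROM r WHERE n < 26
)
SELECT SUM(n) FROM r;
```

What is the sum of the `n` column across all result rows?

Base: n=6.
Iteration 1: 6 < 26 holds -> n = 6 + 4 = 10.
Iteration 2: 10 < 26 holds -> n = 10 + 4 = 14.
Iteration 3: 14 < 26 holds -> n = 14 + 4 = 18.
Iteration 4: 18 < 26 holds -> n = 18 + 4 = 22.
Iteration 5: 22 < 26 holds -> n = 22 + 4 = 26.
Iteration 6: 26 < 26 fails; recursion stops.
SUM(n) = 6 + 10 + 14 + 18 + 22 + 26 = 96.

96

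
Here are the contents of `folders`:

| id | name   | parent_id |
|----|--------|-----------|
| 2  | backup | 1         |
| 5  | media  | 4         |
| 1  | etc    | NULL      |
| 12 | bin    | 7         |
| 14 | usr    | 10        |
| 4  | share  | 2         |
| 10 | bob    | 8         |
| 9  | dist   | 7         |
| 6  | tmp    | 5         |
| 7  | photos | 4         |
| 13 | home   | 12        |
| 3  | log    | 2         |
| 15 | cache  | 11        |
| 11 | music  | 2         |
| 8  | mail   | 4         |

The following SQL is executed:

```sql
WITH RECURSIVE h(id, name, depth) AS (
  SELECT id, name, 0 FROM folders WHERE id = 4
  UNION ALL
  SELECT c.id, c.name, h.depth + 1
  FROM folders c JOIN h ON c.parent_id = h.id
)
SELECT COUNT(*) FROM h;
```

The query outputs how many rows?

Base: id=4 (share) at depth 0.
Iteration 1: rows with parent_id in {4} -> media (id 5, depth 1), photos (id 7, depth 1), mail (id 8, depth 1).
Iteration 2: rows with parent_id in {5,7,8} -> tmp (id 6, depth 2), dist (id 9, depth 2), bob (id 10, depth 2), bin (id 12, depth 2).
Iteration 3: rows with parent_id in {6,9,10,12} -> home (id 13, depth 3), usr (id 14, depth 3).
Iteration 4: no rows with parent_id in {13,14}; recursion stops.
Total rows emitted: 10.

10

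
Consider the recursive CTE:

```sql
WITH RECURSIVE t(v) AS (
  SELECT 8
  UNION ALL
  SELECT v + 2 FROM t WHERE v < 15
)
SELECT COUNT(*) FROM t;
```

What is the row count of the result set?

Base: v=8.
Iteration 1: 8 < 15 holds -> v = 8 + 2 = 10.
Iteration 2: 10 < 15 holds -> v = 10 + 2 = 12.
Iteration 3: 12 < 15 holds -> v = 12 + 2 = 14.
Iteration 4: 14 < 15 holds -> v = 14 + 2 = 16.
Iteration 5: 16 < 15 fails; recursion stops.
Total rows emitted: 5.

5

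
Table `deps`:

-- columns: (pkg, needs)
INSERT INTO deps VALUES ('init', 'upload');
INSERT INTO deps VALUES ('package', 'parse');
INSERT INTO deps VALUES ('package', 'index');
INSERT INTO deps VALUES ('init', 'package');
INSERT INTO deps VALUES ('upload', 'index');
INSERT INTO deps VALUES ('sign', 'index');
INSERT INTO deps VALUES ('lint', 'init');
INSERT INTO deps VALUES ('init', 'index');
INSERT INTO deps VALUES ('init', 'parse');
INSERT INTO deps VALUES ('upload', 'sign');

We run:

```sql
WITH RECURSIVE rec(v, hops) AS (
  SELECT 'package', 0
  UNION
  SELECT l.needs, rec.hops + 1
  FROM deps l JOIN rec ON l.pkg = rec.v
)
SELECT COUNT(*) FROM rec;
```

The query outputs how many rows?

Base: (package, hops=0).
Iteration 1: edges from {package} -> (index, hops=1), (parse, hops=1).
Iteration 2: no outgoing edges from {index,parse}; recursion stops.
Total rows emitted: 3.

3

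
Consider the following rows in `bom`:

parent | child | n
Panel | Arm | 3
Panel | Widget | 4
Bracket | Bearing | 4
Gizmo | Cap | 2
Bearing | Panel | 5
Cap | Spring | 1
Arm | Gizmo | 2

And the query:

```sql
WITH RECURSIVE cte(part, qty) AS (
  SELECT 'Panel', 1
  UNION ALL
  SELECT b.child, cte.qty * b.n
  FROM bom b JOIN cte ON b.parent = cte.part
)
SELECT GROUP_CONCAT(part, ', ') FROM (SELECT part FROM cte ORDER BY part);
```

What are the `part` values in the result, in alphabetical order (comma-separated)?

Arm, Cap, Gizmo, Panel, Spring, Widget

Base: (Panel, qty=1).
Iteration 1: components of {Panel} -> Arm = 1*3 = 3, Widget = 1*4 = 4.
Iteration 2: components of {Arm,Widget} -> Gizmo = 3*2 = 6.
Iteration 3: components of {Gizmo} -> Cap = 6*2 = 12.
Iteration 4: components of {Cap} -> Spring = 12*1 = 12.
Iteration 5: no further components; recursion stops.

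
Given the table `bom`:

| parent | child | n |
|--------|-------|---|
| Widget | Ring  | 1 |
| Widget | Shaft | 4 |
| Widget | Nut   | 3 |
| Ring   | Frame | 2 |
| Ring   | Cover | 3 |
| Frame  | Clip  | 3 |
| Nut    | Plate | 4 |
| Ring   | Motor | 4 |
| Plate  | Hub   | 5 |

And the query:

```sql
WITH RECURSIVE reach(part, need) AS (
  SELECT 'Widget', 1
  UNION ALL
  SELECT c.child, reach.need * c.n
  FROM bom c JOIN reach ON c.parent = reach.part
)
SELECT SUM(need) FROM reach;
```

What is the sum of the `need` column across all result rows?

Base: (Widget, need=1).
Iteration 1: components of {Widget} -> Nut = 1*3 = 3, Ring = 1*1 = 1, Shaft = 1*4 = 4.
Iteration 2: components of {Nut,Ring,Shaft} -> Cover = 1*3 = 3, Frame = 1*2 = 2, Motor = 1*4 = 4, Plate = 3*4 = 12.
Iteration 3: components of {Cover,Frame,Motor,Plate} -> Clip = 2*3 = 6, Hub = 12*5 = 60.
Iteration 4: no further components; recursion stops.
SUM(need) = 1 + 1 + 4 + 3 + 2 + 3 + 4 + 12 + 6 + 60 = 96.

96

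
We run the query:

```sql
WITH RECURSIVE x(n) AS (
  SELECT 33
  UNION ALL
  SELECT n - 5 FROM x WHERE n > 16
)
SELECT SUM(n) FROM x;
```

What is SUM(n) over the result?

115

Base: n=33.
Iteration 1: 33 > 16 holds -> n = 33 - 5 = 28.
Iteration 2: 28 > 16 holds -> n = 28 - 5 = 23.
Iteration 3: 23 > 16 holds -> n = 23 - 5 = 18.
Iteration 4: 18 > 16 holds -> n = 18 - 5 = 13.
Iteration 5: 13 > 16 fails; recursion stops.
SUM(n) = 33 + 28 + 23 + 18 + 13 = 115.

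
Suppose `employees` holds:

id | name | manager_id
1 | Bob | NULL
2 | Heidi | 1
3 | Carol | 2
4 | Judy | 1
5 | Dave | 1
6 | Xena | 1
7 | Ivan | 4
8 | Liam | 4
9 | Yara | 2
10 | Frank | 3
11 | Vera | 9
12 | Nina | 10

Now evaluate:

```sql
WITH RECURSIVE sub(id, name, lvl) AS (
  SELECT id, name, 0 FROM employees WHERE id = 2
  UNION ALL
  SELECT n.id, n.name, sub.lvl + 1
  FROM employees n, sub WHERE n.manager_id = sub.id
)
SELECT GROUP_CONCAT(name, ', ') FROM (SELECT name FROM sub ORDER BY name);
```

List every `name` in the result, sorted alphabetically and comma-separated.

Base: id=2 (Heidi) at lvl 0.
Iteration 1: rows with manager_id in {2} -> Carol (id 3, lvl 1), Yara (id 9, lvl 1).
Iteration 2: rows with manager_id in {3,9} -> Frank (id 10, lvl 2), Vera (id 11, lvl 2).
Iteration 3: rows with manager_id in {10,11} -> Nina (id 12, lvl 3).
Iteration 4: no rows with manager_id in {12}; recursion stops.

Carol, Frank, Heidi, Nina, Vera, Yara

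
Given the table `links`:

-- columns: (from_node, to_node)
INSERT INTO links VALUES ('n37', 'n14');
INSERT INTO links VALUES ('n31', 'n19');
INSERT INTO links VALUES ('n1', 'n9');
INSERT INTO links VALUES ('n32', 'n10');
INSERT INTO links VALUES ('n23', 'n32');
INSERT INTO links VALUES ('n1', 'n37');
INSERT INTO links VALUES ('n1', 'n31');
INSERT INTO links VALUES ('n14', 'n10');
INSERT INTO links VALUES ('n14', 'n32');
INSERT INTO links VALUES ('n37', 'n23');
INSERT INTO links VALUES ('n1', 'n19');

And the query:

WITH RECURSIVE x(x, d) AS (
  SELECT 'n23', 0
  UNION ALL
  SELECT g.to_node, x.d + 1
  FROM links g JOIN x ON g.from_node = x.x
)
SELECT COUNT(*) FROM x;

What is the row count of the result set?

3

Base: (n23, d=0).
Iteration 1: edges from {n23} -> (n32, d=1).
Iteration 2: edges from {n32} -> (n10, d=2).
Iteration 3: no outgoing edges from {n10}; recursion stops.
Total rows emitted: 3.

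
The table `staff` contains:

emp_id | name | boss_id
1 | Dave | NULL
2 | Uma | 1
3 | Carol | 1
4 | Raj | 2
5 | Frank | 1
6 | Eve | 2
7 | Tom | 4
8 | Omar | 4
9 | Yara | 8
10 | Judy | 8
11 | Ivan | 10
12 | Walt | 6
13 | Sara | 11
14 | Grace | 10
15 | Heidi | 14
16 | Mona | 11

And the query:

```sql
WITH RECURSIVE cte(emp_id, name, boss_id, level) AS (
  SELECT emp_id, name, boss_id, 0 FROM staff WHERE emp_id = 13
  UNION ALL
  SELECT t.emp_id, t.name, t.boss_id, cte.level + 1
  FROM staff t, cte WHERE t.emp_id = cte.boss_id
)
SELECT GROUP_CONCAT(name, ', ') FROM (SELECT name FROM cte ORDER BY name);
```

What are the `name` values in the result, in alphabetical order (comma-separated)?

Dave, Ivan, Judy, Omar, Raj, Sara, Uma

Base: emp_id=13 (Sara), boss_id=11, level 0.
Iteration 1: join on emp_id=11 -> Ivan (id 11, boss_id=10, level 1).
Iteration 2: join on emp_id=10 -> Judy (id 10, boss_id=8, level 2).
Iteration 3: join on emp_id=8 -> Omar (id 8, boss_id=4, level 3).
Iteration 4: join on emp_id=4 -> Raj (id 4, boss_id=2, level 4).
Iteration 5: join on emp_id=2 -> Uma (id 2, boss_id=1, level 5).
Iteration 6: join on emp_id=1 -> Dave (id 1, boss_id=NULL, level 6).
Iteration 7: boss_id is NULL; no match; recursion stops.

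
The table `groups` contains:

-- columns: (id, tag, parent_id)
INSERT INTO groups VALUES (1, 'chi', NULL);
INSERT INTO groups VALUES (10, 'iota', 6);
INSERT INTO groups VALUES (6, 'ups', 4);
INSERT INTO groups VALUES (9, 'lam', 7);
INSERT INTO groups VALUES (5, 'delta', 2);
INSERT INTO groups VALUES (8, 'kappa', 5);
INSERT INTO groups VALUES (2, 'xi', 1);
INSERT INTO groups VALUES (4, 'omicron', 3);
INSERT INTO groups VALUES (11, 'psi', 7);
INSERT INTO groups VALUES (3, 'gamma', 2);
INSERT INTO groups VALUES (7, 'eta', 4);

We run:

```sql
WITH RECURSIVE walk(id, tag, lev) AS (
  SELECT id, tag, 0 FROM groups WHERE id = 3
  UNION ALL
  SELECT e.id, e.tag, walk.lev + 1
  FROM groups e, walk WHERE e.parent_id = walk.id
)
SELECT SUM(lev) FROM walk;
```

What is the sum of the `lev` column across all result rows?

Base: id=3 (gamma) at lev 0.
Iteration 1: rows with parent_id in {3} -> omicron (id 4, lev 1).
Iteration 2: rows with parent_id in {4} -> ups (id 6, lev 2), eta (id 7, lev 2).
Iteration 3: rows with parent_id in {6,7} -> lam (id 9, lev 3), iota (id 10, lev 3), psi (id 11, lev 3).
Iteration 4: no rows with parent_id in {9,10,11}; recursion stops.
SUM(lev) = 0 + 1 + 2 + 2 + 3 + 3 + 3 = 14.

14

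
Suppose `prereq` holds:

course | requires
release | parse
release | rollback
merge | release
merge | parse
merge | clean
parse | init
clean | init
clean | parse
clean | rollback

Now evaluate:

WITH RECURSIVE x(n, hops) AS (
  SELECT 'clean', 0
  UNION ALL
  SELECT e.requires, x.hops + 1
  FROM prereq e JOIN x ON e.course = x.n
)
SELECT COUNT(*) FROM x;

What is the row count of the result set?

Base: (clean, hops=0).
Iteration 1: edges from {clean} -> (init, hops=1), (parse, hops=1), (rollback, hops=1).
Iteration 2: edges from {init,parse,rollback} -> (init, hops=2).
Iteration 3: no outgoing edges from {init}; recursion stops.
Total rows emitted: 5.

5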